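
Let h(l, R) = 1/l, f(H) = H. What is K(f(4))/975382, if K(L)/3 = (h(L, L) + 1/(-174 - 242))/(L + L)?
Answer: 309/3246071296 ≈ 9.5192e-8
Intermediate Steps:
K(L) = 3*(-1/416 + 1/L)/(2*L) (K(L) = 3*((1/L + 1/(-174 - 242))/(L + L)) = 3*((1/L + 1/(-416))/((2*L))) = 3*((1/L - 1/416)*(1/(2*L))) = 3*((-1/416 + 1/L)*(1/(2*L))) = 3*((-1/416 + 1/L)/(2*L)) = 3*(-1/416 + 1/L)/(2*L))
K(f(4))/975382 = ((3/832)*(416 - 1*4)/4²)/975382 = ((3/832)*(1/16)*(416 - 4))*(1/975382) = ((3/832)*(1/16)*412)*(1/975382) = (309/3328)*(1/975382) = 309/3246071296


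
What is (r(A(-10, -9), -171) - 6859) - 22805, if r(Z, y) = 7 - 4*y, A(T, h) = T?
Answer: -28973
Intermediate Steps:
(r(A(-10, -9), -171) - 6859) - 22805 = ((7 - 4*(-171)) - 6859) - 22805 = ((7 + 684) - 6859) - 22805 = (691 - 6859) - 22805 = -6168 - 22805 = -28973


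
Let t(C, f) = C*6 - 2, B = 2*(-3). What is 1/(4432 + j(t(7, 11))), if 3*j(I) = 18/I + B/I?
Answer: 10/44321 ≈ 0.00022563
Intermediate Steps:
B = -6
t(C, f) = -2 + 6*C (t(C, f) = 6*C - 2 = -2 + 6*C)
j(I) = 4/I (j(I) = (18/I - 6/I)/3 = (12/I)/3 = 4/I)
1/(4432 + j(t(7, 11))) = 1/(4432 + 4/(-2 + 6*7)) = 1/(4432 + 4/(-2 + 42)) = 1/(4432 + 4/40) = 1/(4432 + 4*(1/40)) = 1/(4432 + 1/10) = 1/(44321/10) = 10/44321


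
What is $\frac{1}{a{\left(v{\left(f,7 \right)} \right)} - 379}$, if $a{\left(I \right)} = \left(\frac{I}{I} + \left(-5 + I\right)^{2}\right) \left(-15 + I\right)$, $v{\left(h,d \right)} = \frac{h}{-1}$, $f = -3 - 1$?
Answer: $- \frac{1}{401} \approx -0.0024938$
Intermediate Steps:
$f = -4$ ($f = -3 - 1 = -4$)
$v{\left(h,d \right)} = - h$ ($v{\left(h,d \right)} = h \left(-1\right) = - h$)
$a{\left(I \right)} = \left(1 + \left(-5 + I\right)^{2}\right) \left(-15 + I\right)$
$\frac{1}{a{\left(v{\left(f,7 \right)} \right)} - 379} = \frac{1}{\left(-390 + \left(\left(-1\right) \left(-4\right)\right)^{3} - 25 \left(\left(-1\right) \left(-4\right)\right)^{2} + 176 \left(\left(-1\right) \left(-4\right)\right)\right) - 379} = \frac{1}{\left(-390 + 4^{3} - 25 \cdot 4^{2} + 176 \cdot 4\right) - 379} = \frac{1}{\left(-390 + 64 - 400 + 704\right) - 379} = \frac{1}{-22 - 379} = \frac{1}{-401} = - \frac{1}{401}$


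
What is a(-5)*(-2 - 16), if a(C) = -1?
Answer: 18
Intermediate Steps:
a(-5)*(-2 - 16) = -(-2 - 16) = -1*(-18) = 18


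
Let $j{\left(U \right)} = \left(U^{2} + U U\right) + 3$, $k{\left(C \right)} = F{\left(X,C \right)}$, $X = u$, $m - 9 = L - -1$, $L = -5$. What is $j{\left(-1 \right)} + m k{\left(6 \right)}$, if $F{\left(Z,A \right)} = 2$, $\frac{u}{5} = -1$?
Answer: $15$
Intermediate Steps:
$m = 5$ ($m = 9 - 4 = 5$)
$u = -5$ ($u = 5 \left(-1\right) = -5$)
$X = -5$
$k{\left(C \right)} = 2$
$j{\left(U \right)} = 3 + 2 U^{2}$ ($j{\left(U \right)} = \left(U^{2} + U^{2}\right) + 3 = 2 U^{2} + 3 = 3 + 2 U^{2}$)
$j{\left(-1 \right)} + m k{\left(6 \right)} = \left(3 + 2 \left(-1\right)^{2}\right) + 5 \cdot 2 = \left(3 + 2 \cdot 1\right) + 10 = \left(3 + 2\right) + 10 = 5 + 10 = 15$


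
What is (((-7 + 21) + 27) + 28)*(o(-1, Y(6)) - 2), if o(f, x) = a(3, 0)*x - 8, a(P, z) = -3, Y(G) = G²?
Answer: -8142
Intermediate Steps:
o(f, x) = -8 - 3*x (o(f, x) = -3*x - 8 = -8 - 3*x)
(((-7 + 21) + 27) + 28)*(o(-1, Y(6)) - 2) = (((-7 + 21) + 27) + 28)*((-8 - 3*6²) - 2) = ((14 + 27) + 28)*((-8 - 3*36) - 2) = (41 + 28)*((-8 - 108) - 2) = 69*(-116 - 2) = 69*(-118) = -8142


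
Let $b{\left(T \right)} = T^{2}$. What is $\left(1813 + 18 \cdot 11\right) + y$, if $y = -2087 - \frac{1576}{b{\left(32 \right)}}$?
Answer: $- \frac{9925}{128} \approx -77.539$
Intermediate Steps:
$y = - \frac{267333}{128}$ ($y = -2087 - \frac{1576}{32^{2}} = -2087 - \frac{1576}{1024} = -2087 - 1576 \cdot \frac{1}{1024} = -2087 - \frac{197}{128} = - \frac{267333}{128} \approx -2088.5$)
$\left(1813 + 18 \cdot 11\right) + y = \left(1813 + 18 \cdot 11\right) - \frac{267333}{128} = \left(1813 + 198\right) - \frac{267333}{128} = 2011 - \frac{267333}{128} = - \frac{9925}{128}$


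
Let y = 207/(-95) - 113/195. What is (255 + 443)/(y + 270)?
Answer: 258609/99013 ≈ 2.6119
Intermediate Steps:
y = -2044/741 (y = 207*(-1/95) - 113*1/195 = -207/95 - 113/195 = -2044/741 ≈ -2.7584)
(255 + 443)/(y + 270) = (255 + 443)/(-2044/741 + 270) = 698/(198026/741) = 698*(741/198026) = 258609/99013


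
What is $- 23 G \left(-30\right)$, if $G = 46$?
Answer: $31740$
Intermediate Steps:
$- 23 G \left(-30\right) = \left(-23\right) 46 \left(-30\right) = \left(-1058\right) \left(-30\right) = 31740$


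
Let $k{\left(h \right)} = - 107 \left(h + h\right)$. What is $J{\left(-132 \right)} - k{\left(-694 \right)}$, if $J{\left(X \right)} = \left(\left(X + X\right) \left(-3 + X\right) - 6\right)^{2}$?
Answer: $1269633440$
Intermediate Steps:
$k{\left(h \right)} = - 214 h$ ($k{\left(h \right)} = - 107 \cdot 2 h = - 214 h$)
$J{\left(X \right)} = \left(-6 + 2 X \left(-3 + X\right)\right)^{2}$ ($J{\left(X \right)} = \left(2 X \left(-3 + X\right) - 6\right)^{2} = \left(-6 + 2 X \left(-3 + X\right)\right)^{2}$)
$J{\left(-132 \right)} - k{\left(-694 \right)} = 4 \left(3 - \left(-132\right)^{2} + 3 \left(-132\right)\right)^{2} - \left(-214\right) \left(-694\right) = 4 \left(3 - 17424 - 396\right)^{2} - 148516 = 4 \left(-17817\right)^{2} - 148516 = 4 \cdot 317445489 - 148516 = 1269781956 - 148516 = 1269633440$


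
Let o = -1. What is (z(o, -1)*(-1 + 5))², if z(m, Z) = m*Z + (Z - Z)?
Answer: 16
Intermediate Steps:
z(m, Z) = Z*m (z(m, Z) = Z*m + 0 = Z*m)
(z(o, -1)*(-1 + 5))² = ((-1*(-1))*(-1 + 5))² = (1*4)² = 4² = 16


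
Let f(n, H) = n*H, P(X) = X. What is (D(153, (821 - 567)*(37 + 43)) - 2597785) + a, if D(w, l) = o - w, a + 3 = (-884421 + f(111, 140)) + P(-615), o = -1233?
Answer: -3468670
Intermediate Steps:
f(n, H) = H*n
a = -869499 (a = -3 + ((-884421 + 140*111) - 615) = -3 + ((-884421 + 15540) - 615) = -3 + (-868881 - 615) = -3 - 869496 = -869499)
D(w, l) = -1233 - w
(D(153, (821 - 567)*(37 + 43)) - 2597785) + a = ((-1233 - 1*153) - 2597785) - 869499 = ((-1233 - 153) - 2597785) - 869499 = (-1386 - 2597785) - 869499 = -2599171 - 869499 = -3468670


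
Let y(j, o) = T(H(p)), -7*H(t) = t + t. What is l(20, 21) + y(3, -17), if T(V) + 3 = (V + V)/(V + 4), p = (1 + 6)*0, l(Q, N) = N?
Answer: 18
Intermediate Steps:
p = 0 (p = 7*0 = 0)
H(t) = -2*t/7 (H(t) = -(t + t)/7 = -2*t/7)
T(V) = -3 + 2*V/(4 + V) (T(V) = -3 + (V + V)/(V + 4) = -3 + (2*V)/(4 + V) = -3 + 2*V/(4 + V))
y(j, o) = -3 (y(j, o) = (-12 - (-2)*0/7)/(4 - 2/7*0) = (-12 - 1*0)/(4 + 0) = (-12 + 0)/4 = (1/4)*(-12) = -3)
l(20, 21) + y(3, -17) = 21 - 3 = 18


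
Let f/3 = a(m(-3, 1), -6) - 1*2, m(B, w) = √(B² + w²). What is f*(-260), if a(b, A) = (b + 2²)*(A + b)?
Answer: 12480 + 1560*√10 ≈ 17413.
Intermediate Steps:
a(b, A) = (4 + b)*(A + b) (a(b, A) = (b + 4)*(A + b) = (4 + b)*(A + b))
f = -48 - 6*√10 (f = 3*(((√((-3)² + 1²))² + 4*(-6) + 4*√((-3)² + 1²) - 6*√((-3)² + 1²)) - 1*2) = 3*(((√(9 + 1))² - 24 + 4*√(9 + 1) - 6*√(9 + 1)) - 2) = 3*(((√10)² - 24 + 4*√10 - 6*√10) - 2) = 3*((10 - 24 + 4*√10 - 6*√10) - 2) = 3*((-14 - 2*√10) - 2) = 3*(-16 - 2*√10) = -48 - 6*√10 ≈ -66.974)
f*(-260) = (-48 - 6*√10)*(-260) = 12480 + 1560*√10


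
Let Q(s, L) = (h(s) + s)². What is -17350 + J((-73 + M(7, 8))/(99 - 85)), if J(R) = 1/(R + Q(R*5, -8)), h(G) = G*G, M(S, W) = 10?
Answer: -64961054534/3744153 ≈ -17350.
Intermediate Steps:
h(G) = G²
Q(s, L) = (s + s²)² (Q(s, L) = (s² + s)² = (s + s²)²)
J(R) = 1/(R + 25*R²*(1 + 5*R)²) (J(R) = 1/(R + (R*5)²*(1 + R*5)²) = 1/(R + (5*R)²*(1 + 5*R)²) = 1/(R + (25*R²)*(1 + 5*R)²) = 1/(R + 25*R²*(1 + 5*R)²))
-17350 + J((-73 + M(7, 8))/(99 - 85)) = -17350 + 1/((((-73 + 10)/(99 - 85)))*(1 + 25*((-73 + 10)/(99 - 85))*(1 + 5*((-73 + 10)/(99 - 85)))²)) = -17350 + 1/(((-63/14))*(1 + 25*(-63/14)*(1 + 5*(-63/14))²)) = -17350 + 1/(((-63*1/14))*(1 + 25*(-63*1/14)*(1 + 5*(-63*1/14))²)) = -17350 + 1/((-9/2)*(1 + 25*(-9/2)*(1 + 5*(-9/2))²)) = -17350 - 2/(9*(1 + 25*(-9/2)*(1 - 45/2)²)) = -17350 - 2/(9*(1 + 25*(-9/2)*(-43/2)²)) = -17350 - 2/(9*(1 + 25*(-9/2)*(1849/4))) = -17350 - 2/(9*(1 - 416025/8)) = -17350 - 2/(9*(-416017/8)) = -17350 - 2/9*(-8/416017) = -17350 + 16/3744153 = -64961054534/3744153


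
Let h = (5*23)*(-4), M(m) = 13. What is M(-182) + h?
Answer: -447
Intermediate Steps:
h = -460 (h = 115*(-4) = -460)
M(-182) + h = 13 - 460 = -447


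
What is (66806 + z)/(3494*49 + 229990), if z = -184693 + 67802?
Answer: -16695/133732 ≈ -0.12484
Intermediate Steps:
z = -116891
(66806 + z)/(3494*49 + 229990) = (66806 - 116891)/(3494*49 + 229990) = -50085/(171206 + 229990) = -50085/401196 = -50085*1/401196 = -16695/133732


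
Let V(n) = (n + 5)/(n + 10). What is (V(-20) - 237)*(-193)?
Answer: 90903/2 ≈ 45452.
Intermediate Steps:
V(n) = (5 + n)/(10 + n)
(V(-20) - 237)*(-193) = ((5 - 20)/(10 - 20) - 237)*(-193) = (-15/(-10) - 237)*(-193) = (-⅒*(-15) - 237)*(-193) = (3/2 - 237)*(-193) = -471/2*(-193) = 90903/2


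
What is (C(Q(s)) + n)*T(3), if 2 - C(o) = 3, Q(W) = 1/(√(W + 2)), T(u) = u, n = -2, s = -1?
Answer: -9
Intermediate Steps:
Q(W) = (2 + W)^(-½) (Q(W) = 1/(√(2 + W)) = (2 + W)^(-½))
C(o) = -1 (C(o) = 2 - 1*3 = 2 - 3 = -1)
(C(Q(s)) + n)*T(3) = (-1 - 2)*3 = -3*3 = -9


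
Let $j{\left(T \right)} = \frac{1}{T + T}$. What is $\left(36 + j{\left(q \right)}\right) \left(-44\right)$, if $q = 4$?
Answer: $- \frac{3179}{2} \approx -1589.5$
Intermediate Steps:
$j{\left(T \right)} = \frac{1}{2 T}$
$\left(36 + j{\left(q \right)}\right) \left(-44\right) = \left(36 + \frac{1}{2 \cdot 4}\right) \left(-44\right) = \left(36 + \frac{1}{2} \cdot \frac{1}{4}\right) \left(-44\right) = \left(36 + \frac{1}{8}\right) \left(-44\right) = \frac{289}{8} \left(-44\right) = - \frac{3179}{2}$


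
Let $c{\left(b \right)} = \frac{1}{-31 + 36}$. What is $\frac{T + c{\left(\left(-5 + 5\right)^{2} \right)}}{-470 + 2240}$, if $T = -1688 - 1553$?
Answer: $- \frac{8102}{4425} \approx -1.831$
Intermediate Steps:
$T = -3241$
$c{\left(b \right)} = \frac{1}{5}$
$\frac{T + c{\left(\left(-5 + 5\right)^{2} \right)}}{-470 + 2240} = \frac{-3241 + \frac{1}{5}}{-470 + 2240} = - \frac{16204}{5 \cdot 1770} = \left(- \frac{16204}{5}\right) \frac{1}{1770} = - \frac{8102}{4425}$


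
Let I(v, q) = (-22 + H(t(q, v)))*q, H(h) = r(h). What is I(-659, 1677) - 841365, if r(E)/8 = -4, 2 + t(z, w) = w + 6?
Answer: -931923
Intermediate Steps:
t(z, w) = 4 + w (t(z, w) = -2 + (w + 6) = -2 + (6 + w) = 4 + w)
r(E) = -32 (r(E) = 8*(-4) = -32)
H(h) = -32
I(v, q) = -54*q (I(v, q) = (-22 - 32)*q = -54*q)
I(-659, 1677) - 841365 = -54*1677 - 841365 = -90558 - 841365 = -931923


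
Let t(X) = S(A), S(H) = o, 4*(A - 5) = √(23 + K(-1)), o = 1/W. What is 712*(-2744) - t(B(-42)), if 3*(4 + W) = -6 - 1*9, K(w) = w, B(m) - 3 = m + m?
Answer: -17583551/9 ≈ -1.9537e+6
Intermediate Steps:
B(m) = 3 + 2*m (B(m) = 3 + (m + m) = 3 + 2*m)
W = -9 (W = -4 + (-6 - 1*9)/3 = -4 + (-6 - 9)/3 = -4 + (⅓)*(-15) = -4 - 5 = -9)
o = -⅑ (o = 1/(-9) = -⅑ ≈ -0.11111)
A = 5 + √22/4 (A = 5 + √(23 - 1)/4 = 5 + √22/4 ≈ 6.1726)
S(H) = -⅑
t(X) = -⅑
712*(-2744) - t(B(-42)) = 712*(-2744) - 1*(-⅑) = -1953728 + ⅑ = -17583551/9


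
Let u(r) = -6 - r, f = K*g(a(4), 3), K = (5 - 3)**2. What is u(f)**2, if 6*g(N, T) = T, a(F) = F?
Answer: 64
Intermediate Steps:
g(N, T) = T/6
K = 4 (K = 2**2 = 4)
f = 2 (f = 4*((1/6)*3) = 4*(1/2) = 2)
u(f)**2 = (-6 - 1*2)**2 = (-6 - 2)**2 = (-8)**2 = 64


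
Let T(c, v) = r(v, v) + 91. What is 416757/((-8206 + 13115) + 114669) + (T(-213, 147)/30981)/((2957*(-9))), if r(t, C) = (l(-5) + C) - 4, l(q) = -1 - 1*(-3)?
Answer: 343615015123813/98591744477034 ≈ 3.4852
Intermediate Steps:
l(q) = 2 (l(q) = -1 + 3 = 2)
r(t, C) = -2 + C (r(t, C) = (2 + C) - 4 = -2 + C)
T(c, v) = 89 + v (T(c, v) = (-2 + v) + 91 = 89 + v)
416757/((-8206 + 13115) + 114669) + (T(-213, 147)/30981)/((2957*(-9))) = 416757/((-8206 + 13115) + 114669) + ((89 + 147)/30981)/((2957*(-9))) = 416757/(4909 + 114669) + (236*(1/30981))/(-26613) = 416757/119578 + (236/30981)*(-1/26613) = 416757*(1/119578) - 236/824497353 = 416757/119578 - 236/824497353 = 343615015123813/98591744477034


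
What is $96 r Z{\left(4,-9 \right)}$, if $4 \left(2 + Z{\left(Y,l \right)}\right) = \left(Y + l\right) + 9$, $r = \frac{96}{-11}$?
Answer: $\frac{9216}{11} \approx 837.82$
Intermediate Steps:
$r = - \frac{96}{11}$ ($r = 96 \left(- \frac{1}{11}\right) = - \frac{96}{11} \approx -8.7273$)
$Z{\left(Y,l \right)} = \frac{1}{4} + \frac{Y}{4} + \frac{l}{4}$ ($Z{\left(Y,l \right)} = -2 + \frac{\left(Y + l\right) + 9}{4} = -2 + \frac{9 + Y + l}{4} = -2 + \left(\frac{9}{4} + \frac{Y}{4} + \frac{l}{4}\right) = \frac{1}{4} + \frac{Y}{4} + \frac{l}{4}$)
$96 r Z{\left(4,-9 \right)} = 96 \left(- \frac{96}{11}\right) \left(\frac{1}{4} + \frac{1}{4} \cdot 4 + \frac{1}{4} \left(-9\right)\right) = - \frac{9216 \left(\frac{1}{4} + 1 - \frac{9}{4}\right)}{11} = \left(- \frac{9216}{11}\right) \left(-1\right) = \frac{9216}{11}$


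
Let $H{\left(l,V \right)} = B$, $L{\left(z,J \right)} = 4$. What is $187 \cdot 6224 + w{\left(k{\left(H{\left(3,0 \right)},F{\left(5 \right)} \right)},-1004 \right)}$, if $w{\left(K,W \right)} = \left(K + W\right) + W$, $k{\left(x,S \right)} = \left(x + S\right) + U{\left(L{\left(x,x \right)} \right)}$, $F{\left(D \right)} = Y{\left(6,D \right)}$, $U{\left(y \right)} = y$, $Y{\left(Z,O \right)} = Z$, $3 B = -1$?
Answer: $\frac{3485669}{3} \approx 1.1619 \cdot 10^{6}$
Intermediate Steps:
$B = - \frac{1}{3}$ ($B = \frac{1}{3} \left(-1\right) = - \frac{1}{3} \approx -0.33333$)
$F{\left(D \right)} = 6$
$H{\left(l,V \right)} = - \frac{1}{3}$
$k{\left(x,S \right)} = 4 + S + x$ ($k{\left(x,S \right)} = \left(x + S\right) + 4 = \left(S + x\right) + 4 = 4 + S + x$)
$w{\left(K,W \right)} = K + 2 W$
$187 \cdot 6224 + w{\left(k{\left(H{\left(3,0 \right)},F{\left(5 \right)} \right)},-1004 \right)} = 187 \cdot 6224 + \left(\left(4 + 6 - \frac{1}{3}\right) + 2 \left(-1004\right)\right) = 1163888 + \left(\frac{29}{3} - 2008\right) = 1163888 - \frac{5995}{3} = \frac{3485669}{3}$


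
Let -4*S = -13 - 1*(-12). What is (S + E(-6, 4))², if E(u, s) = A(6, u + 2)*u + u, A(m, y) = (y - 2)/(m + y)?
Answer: 2401/16 ≈ 150.06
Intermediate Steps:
A(m, y) = (-2 + y)/(m + y)
S = ¼ (S = -(-13 - 1*(-12))/4 = -(-13 + 12)/4 = -¼*(-1) = ¼ ≈ 0.25000)
E(u, s) = u + u²/(8 + u) (E(u, s) = ((-2 + (u + 2))/(6 + (u + 2)))*u + u = ((-2 + (2 + u))/(6 + (2 + u)))*u + u = (u/(8 + u))*u + u = u²/(8 + u) + u = u + u²/(8 + u))
(S + E(-6, 4))² = (¼ + 2*(-6)*(4 - 6)/(8 - 6))² = (¼ + 2*(-6)*(-2)/2)² = (¼ + 2*(-6)*(½)*(-2))² = (¼ + 12)² = (49/4)² = 2401/16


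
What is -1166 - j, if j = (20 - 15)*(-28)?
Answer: -1026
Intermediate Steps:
j = -140 (j = 5*(-28) = -140)
-1166 - j = -1166 - 1*(-140) = -1166 + 140 = -1026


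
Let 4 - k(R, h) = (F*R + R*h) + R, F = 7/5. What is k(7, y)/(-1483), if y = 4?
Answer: 204/7415 ≈ 0.027512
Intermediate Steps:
F = 7/5 (F = 7*(⅕) = 7/5 ≈ 1.4000)
k(R, h) = 4 - 12*R/5 - R*h (k(R, h) = 4 - ((7*R/5 + R*h) + R) = 4 - (12*R/5 + R*h) = 4 + (-12*R/5 - R*h) = 4 - 12*R/5 - R*h)
k(7, y)/(-1483) = (4 - 12/5*7 - 1*7*4)/(-1483) = (4 - 84/5 - 28)*(-1/1483) = -204/5*(-1/1483) = 204/7415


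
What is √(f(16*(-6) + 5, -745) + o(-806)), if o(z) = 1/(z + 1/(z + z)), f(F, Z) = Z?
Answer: I*√1257644289182181/1299273 ≈ 27.295*I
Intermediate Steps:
o(z) = 1/(z + 1/(2*z))
√(f(16*(-6) + 5, -745) + o(-806)) = √(-745 + 2*(-806)/(1 + 2*(-806)²)) = √(-745 + 2*(-806)/(1 + 2*649636)) = √(-745 + 2*(-806)/(1 + 1299272)) = √(-745 + 2*(-806)/1299273) = √(-745 + 2*(-806)*(1/1299273)) = √(-745 - 1612/1299273) = √(-967959997/1299273) = I*√1257644289182181/1299273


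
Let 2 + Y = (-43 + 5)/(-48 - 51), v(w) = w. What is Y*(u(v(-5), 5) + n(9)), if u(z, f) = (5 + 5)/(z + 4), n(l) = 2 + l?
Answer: -160/99 ≈ -1.6162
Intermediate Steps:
Y = -160/99 (Y = -2 + (-43 + 5)/(-48 - 51) = -2 - 38/(-99) = -2 - 38*(-1/99) = -2 + 38/99 = -160/99 ≈ -1.6162)
u(z, f) = 10/(4 + z)
Y*(u(v(-5), 5) + n(9)) = -160*(10/(4 - 5) + (2 + 9))/99 = -160*(10/(-1) + 11)/99 = -160*(10*(-1) + 11)/99 = -160*(-10 + 11)/99 = -160/99*1 = -160/99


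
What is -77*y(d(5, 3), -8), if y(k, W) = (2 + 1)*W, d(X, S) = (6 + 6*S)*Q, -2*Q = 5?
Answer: 1848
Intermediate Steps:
Q = -5/2 (Q = -½*5 = -5/2 ≈ -2.5000)
d(X, S) = -15 - 15*S (d(X, S) = (6 + 6*S)*(-5/2) = -15 - 15*S)
y(k, W) = 3*W
-77*y(d(5, 3), -8) = -231*(-8) = -77*(-24) = 1848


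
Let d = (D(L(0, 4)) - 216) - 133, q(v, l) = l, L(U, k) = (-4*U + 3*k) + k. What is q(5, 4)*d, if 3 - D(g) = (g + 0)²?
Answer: -2408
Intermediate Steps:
L(U, k) = -4*U + 4*k
D(g) = 3 - g² (D(g) = 3 - (g + 0)² = 3 - g²)
d = -602 (d = ((3 - (-4*0 + 4*4)²) - 216) - 133 = ((3 - (0 + 16)²) - 216) - 133 = ((3 - 1*16²) - 216) - 133 = ((3 - 1*256) - 216) - 133 = ((3 - 256) - 216) - 133 = (-253 - 216) - 133 = -469 - 133 = -602)
q(5, 4)*d = 4*(-602) = -2408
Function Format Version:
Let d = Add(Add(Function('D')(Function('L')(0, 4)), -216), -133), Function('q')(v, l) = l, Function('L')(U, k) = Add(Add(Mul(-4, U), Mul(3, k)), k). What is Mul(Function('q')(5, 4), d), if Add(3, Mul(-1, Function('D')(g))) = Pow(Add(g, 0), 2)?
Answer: -2408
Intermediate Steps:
Function('L')(U, k) = Add(Mul(-4, U), Mul(4, k))
Function('D')(g) = Add(3, Mul(-1, Pow(g, 2))) (Function('D')(g) = Add(3, Mul(-1, Pow(Add(g, 0), 2))) = Add(3, Mul(-1, Pow(g, 2))))
d = -602 (d = Add(Add(Add(3, Mul(-1, Pow(Add(Mul(-4, 0), Mul(4, 4)), 2))), -216), -133) = Add(Add(Add(3, Mul(-1, Pow(Add(0, 16), 2))), -216), -133) = Add(Add(Add(3, Mul(-1, Pow(16, 2))), -216), -133) = Add(Add(Add(3, Mul(-1, 256)), -216), -133) = Add(Add(Add(3, -256), -216), -133) = Add(Add(-253, -216), -133) = Add(-469, -133) = -602)
Mul(Function('q')(5, 4), d) = Mul(4, -602) = -2408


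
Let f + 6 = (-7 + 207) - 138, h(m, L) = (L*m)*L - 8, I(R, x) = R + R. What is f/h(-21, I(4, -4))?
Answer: -7/169 ≈ -0.041420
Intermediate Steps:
I(R, x) = 2*R
h(m, L) = -8 + m*L**2 (h(m, L) = m*L**2 - 8 = -8 + m*L**2)
f = 56 (f = -6 + ((-7 + 207) - 138) = -6 + (200 - 138) = -6 + 62 = 56)
f/h(-21, I(4, -4)) = 56/(-8 - 21*(2*4)**2) = 56/(-8 - 21*8**2) = 56/(-8 - 21*64) = 56/(-8 - 1344) = 56/(-1352) = 56*(-1/1352) = -7/169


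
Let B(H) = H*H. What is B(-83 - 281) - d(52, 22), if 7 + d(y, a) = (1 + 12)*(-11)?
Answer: 132646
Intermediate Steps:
d(y, a) = -150 (d(y, a) = -7 + (1 + 12)*(-11) = -7 + 13*(-11) = -7 - 143 = -150)
B(H) = H²
B(-83 - 281) - d(52, 22) = (-83 - 281)² - 1*(-150) = (-364)² + 150 = 132496 + 150 = 132646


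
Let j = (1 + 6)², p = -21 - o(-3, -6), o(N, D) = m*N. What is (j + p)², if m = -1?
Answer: 625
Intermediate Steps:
o(N, D) = -N
p = -24 (p = -21 - (-1)*(-3) = -21 - 1*3 = -21 - 3 = -24)
j = 49 (j = 7² = 49)
(j + p)² = (49 - 24)² = 25² = 625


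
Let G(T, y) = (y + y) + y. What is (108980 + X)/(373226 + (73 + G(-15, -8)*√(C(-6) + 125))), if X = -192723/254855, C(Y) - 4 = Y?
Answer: 3455990342889641/11838190816831605 + 222191241416*√123/11838190816831605 ≈ 0.29214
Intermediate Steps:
C(Y) = 4 + Y
G(T, y) = 3*y (G(T, y) = 2*y + y = 3*y)
X = -192723/254855 (X = -192723*1/254855 = -192723/254855 ≈ -0.75621)
(108980 + X)/(373226 + (73 + G(-15, -8)*√(C(-6) + 125))) = (108980 - 192723/254855)/(373226 + (73 + (3*(-8))*√((4 - 6) + 125))) = 27773905177/(254855*(373226 + (73 - 24*√(-2 + 125)))) = 27773905177/(254855*(373226 + (73 - 24*√123))) = 27773905177/(254855*(373299 - 24*√123))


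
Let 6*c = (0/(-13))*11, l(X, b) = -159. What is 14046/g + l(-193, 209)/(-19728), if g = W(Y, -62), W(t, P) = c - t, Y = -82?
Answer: 46185421/269616 ≈ 171.30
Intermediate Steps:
c = 0 (c = ((0/(-13))*11)/6 = ((0*(-1/13))*11)/6 = (0*11)/6 = (⅙)*0 = 0)
W(t, P) = -t (W(t, P) = 0 - t = -t)
g = 82 (g = -1*(-82) = 82)
14046/g + l(-193, 209)/(-19728) = 14046/82 - 159/(-19728) = 14046*(1/82) - 159*(-1/19728) = 7023/41 + 53/6576 = 46185421/269616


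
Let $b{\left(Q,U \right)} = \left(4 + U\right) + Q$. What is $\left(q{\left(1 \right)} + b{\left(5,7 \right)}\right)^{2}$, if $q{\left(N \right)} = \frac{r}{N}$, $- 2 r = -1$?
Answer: $\frac{1089}{4} \approx 272.25$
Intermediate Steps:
$b{\left(Q,U \right)} = 4 + Q + U$
$r = \frac{1}{2}$ ($r = \left(- \frac{1}{2}\right) \left(-1\right) = \frac{1}{2} \approx 0.5$)
$q{\left(N \right)} = \frac{1}{2 N}$
$\left(q{\left(1 \right)} + b{\left(5,7 \right)}\right)^{2} = \left(\frac{1}{2 \cdot 1} + \left(4 + 5 + 7\right)\right)^{2} = \left(\frac{1}{2} \cdot 1 + 16\right)^{2} = \left(\frac{1}{2} + 16\right)^{2} = \left(\frac{33}{2}\right)^{2} = \frac{1089}{4}$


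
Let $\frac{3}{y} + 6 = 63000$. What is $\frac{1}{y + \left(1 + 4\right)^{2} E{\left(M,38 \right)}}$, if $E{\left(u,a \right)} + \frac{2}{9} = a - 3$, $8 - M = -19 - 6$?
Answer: $\frac{188982}{164309359} \approx 0.0011502$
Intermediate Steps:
$M = 33$ ($M = 8 - \left(-19 - 6\right) = 8 - -25 = 8 + 25 = 33$)
$y = \frac{1}{20998}$ ($y = \frac{3}{-6 + 63000} = \frac{3}{62994} = 3 \cdot \frac{1}{62994} = \frac{1}{20998} \approx 4.7624 \cdot 10^{-5}$)
$E{\left(u,a \right)} = - \frac{29}{9} + a$ ($E{\left(u,a \right)} = - \frac{2}{9} + \left(a - 3\right) = - \frac{2}{9} + \left(-3 + a\right) = - \frac{29}{9} + a$)
$\frac{1}{y + \left(1 + 4\right)^{2} E{\left(M,38 \right)}} = \frac{1}{\frac{1}{20998} + \left(1 + 4\right)^{2} \left(- \frac{29}{9} + 38\right)} = \frac{1}{\frac{1}{20998} + 5^{2} \cdot \frac{313}{9}} = \frac{1}{\frac{1}{20998} + 25 \cdot \frac{313}{9}} = \frac{1}{\frac{1}{20998} + \frac{7825}{9}} = \frac{1}{\frac{164309359}{188982}} = \frac{188982}{164309359}$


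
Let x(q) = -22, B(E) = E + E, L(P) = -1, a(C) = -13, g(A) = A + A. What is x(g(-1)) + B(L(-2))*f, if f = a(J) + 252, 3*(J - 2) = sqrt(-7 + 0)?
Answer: -500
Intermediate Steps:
g(A) = 2*A
J = 2 + I*sqrt(7)/3 (J = 2 + sqrt(-7 + 0)/3 = 2 + sqrt(-7)/3 = 2 + (I*sqrt(7))/3 = 2 + I*sqrt(7)/3 ≈ 2.0 + 0.88192*I)
B(E) = 2*E
f = 239 (f = -13 + 252 = 239)
x(g(-1)) + B(L(-2))*f = -22 + (2*(-1))*239 = -22 - 2*239 = -22 - 478 = -500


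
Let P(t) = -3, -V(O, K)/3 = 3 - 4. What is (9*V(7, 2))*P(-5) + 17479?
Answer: 17398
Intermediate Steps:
V(O, K) = 3 (V(O, K) = -3*(3 - 4) = -3*(-1) = 3)
(9*V(7, 2))*P(-5) + 17479 = (9*3)*(-3) + 17479 = 27*(-3) + 17479 = -81 + 17479 = 17398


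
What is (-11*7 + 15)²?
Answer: 3844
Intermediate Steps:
(-11*7 + 15)² = (-77 + 15)² = (-62)² = 3844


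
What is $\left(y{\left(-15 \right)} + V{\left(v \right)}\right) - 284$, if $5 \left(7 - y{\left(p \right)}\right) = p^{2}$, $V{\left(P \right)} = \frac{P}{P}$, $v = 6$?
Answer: $-321$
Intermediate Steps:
$V{\left(P \right)} = 1$
$y{\left(p \right)} = 7 - \frac{p^{2}}{5}$
$\left(y{\left(-15 \right)} + V{\left(v \right)}\right) - 284 = \left(\left(7 - \frac{\left(-15\right)^{2}}{5}\right) + 1\right) - 284 = \left(\left(7 - 45\right) + 1\right) - 284 = \left(-38 + 1\right) - 284 = -37 - 284 = -321$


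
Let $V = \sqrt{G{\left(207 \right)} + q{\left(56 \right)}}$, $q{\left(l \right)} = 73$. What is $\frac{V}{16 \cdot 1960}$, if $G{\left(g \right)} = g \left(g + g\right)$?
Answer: $\frac{\sqrt{85771}}{31360} \approx 0.0093389$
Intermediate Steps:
$G{\left(g \right)} = 2 g^{2}$ ($G{\left(g \right)} = g 2 g = 2 g^{2}$)
$V = \sqrt{85771}$ ($V = \sqrt{2 \cdot 207^{2} + 73} = \sqrt{2 \cdot 42849 + 73} = \sqrt{85698 + 73} = \sqrt{85771} \approx 292.87$)
$\frac{V}{16 \cdot 1960} = \frac{\sqrt{85771}}{16 \cdot 1960} = \frac{\sqrt{85771}}{31360}$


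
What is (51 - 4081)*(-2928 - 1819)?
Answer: 19130410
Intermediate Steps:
(51 - 4081)*(-2928 - 1819) = -4030*(-4747) = 19130410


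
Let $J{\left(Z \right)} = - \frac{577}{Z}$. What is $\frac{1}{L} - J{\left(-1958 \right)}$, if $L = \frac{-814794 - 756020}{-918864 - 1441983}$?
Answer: $\frac{929044687}{768913453} \approx 1.2083$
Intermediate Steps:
$L = \frac{1570814}{2360847}$ ($L = \frac{-814794 - 756020}{-2360847} = \left(-814794 - 756020\right) \left(- \frac{1}{2360847}\right) = \left(-1570814\right) \left(- \frac{1}{2360847}\right) = \frac{1570814}{2360847} \approx 0.66536$)
$\frac{1}{L} - J{\left(-1958 \right)} = \frac{1}{\frac{1570814}{2360847}} - - \frac{577}{-1958} = \frac{2360847}{1570814} - \left(-577\right) \left(- \frac{1}{1958}\right) = \frac{2360847}{1570814} - \frac{577}{1958} = \frac{929044687}{768913453}$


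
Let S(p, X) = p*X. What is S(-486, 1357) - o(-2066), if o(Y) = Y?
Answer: -657436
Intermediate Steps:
S(p, X) = X*p
S(-486, 1357) - o(-2066) = 1357*(-486) - 1*(-2066) = -659502 + 2066 = -657436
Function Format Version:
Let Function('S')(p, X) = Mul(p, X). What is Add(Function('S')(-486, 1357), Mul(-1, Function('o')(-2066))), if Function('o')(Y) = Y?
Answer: -657436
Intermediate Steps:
Function('S')(p, X) = Mul(X, p)
Add(Function('S')(-486, 1357), Mul(-1, Function('o')(-2066))) = Add(Mul(1357, -486), Mul(-1, -2066)) = Add(-659502, 2066) = -657436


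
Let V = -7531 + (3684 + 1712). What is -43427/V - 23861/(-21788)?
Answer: 997130711/46517380 ≈ 21.436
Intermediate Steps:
V = -2135 (V = -7531 + 5396 = -2135)
-43427/V - 23861/(-21788) = -43427/(-2135) - 23861/(-21788) = -43427*(-1/2135) - 23861*(-1/21788) = 43427/2135 + 23861/21788 = 997130711/46517380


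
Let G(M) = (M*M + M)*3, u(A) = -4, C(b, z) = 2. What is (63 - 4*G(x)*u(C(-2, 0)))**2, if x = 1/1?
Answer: 25281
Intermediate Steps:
x = 1 (x = 1*1 = 1)
G(M) = 3*M + 3*M**2 (G(M) = (M**2 + M)*3 = (M + M**2)*3 = 3*M + 3*M**2)
(63 - 4*G(x)*u(C(-2, 0)))**2 = (63 - 4*3*1*(1 + 1)*(-4))**2 = (63 - 4*3*1*2*(-4))**2 = (63 - 24*(-4))**2 = (63 - 4*(-24))**2 = (63 + 96)**2 = 159**2 = 25281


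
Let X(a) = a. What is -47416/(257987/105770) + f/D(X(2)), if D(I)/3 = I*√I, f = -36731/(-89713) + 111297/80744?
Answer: -5015190320/257987 + 12950595625*√2/86925437664 ≈ -19440.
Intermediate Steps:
f = 12950595625/7243786472 (f = -36731*(-1/89713) + 111297*(1/80744) = 36731/89713 + 111297/80744 = 12950595625/7243786472 ≈ 1.7878)
D(I) = 3*I^(3/2) (D(I) = 3*(I*√I) = 3*I^(3/2))
-47416/(257987/105770) + f/D(X(2)) = -47416/(257987/105770) + 12950595625/(7243786472*((3*2^(3/2)))) = -47416/(257987*(1/105770)) + 12950595625/(7243786472*((3*(2*√2)))) = -47416/257987/105770 + 12950595625/(7243786472*((6*√2))) = -47416*105770/257987 + 12950595625*(√2/12)/7243786472 = -5015190320/257987 + 12950595625*√2/86925437664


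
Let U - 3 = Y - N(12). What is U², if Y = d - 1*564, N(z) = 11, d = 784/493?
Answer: 79080188944/243049 ≈ 3.2537e+5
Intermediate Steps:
d = 784/493 (d = 784*(1/493) = 784/493 ≈ 1.5903)
Y = -277268/493 (Y = 784/493 - 1*564 = 784/493 - 564 = -277268/493 ≈ -562.41)
U = -281212/493 (U = 3 + (-277268/493 - 1*11) = 3 + (-277268/493 - 11) = 3 - 282691/493 = -281212/493 ≈ -570.41)
U² = (-281212/493)² = 79080188944/243049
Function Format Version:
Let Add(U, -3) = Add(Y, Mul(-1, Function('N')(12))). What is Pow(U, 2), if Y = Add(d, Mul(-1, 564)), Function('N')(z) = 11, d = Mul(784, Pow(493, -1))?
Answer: Rational(79080188944, 243049) ≈ 3.2537e+5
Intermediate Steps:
d = Rational(784, 493) (d = Mul(784, Rational(1, 493)) = Rational(784, 493) ≈ 1.5903)
Y = Rational(-277268, 493) (Y = Add(Rational(784, 493), Mul(-1, 564)) = Add(Rational(784, 493), -564) = Rational(-277268, 493) ≈ -562.41)
U = Rational(-281212, 493) (U = Add(3, Add(Rational(-277268, 493), Mul(-1, 11))) = Add(3, Add(Rational(-277268, 493), -11)) = Add(3, Rational(-282691, 493)) = Rational(-281212, 493) ≈ -570.41)
Pow(U, 2) = Pow(Rational(-281212, 493), 2) = Rational(79080188944, 243049)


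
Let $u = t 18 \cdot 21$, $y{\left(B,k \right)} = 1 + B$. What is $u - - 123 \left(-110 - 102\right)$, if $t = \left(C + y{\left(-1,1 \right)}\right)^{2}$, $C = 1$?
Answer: $-25698$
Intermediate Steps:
$t = 1$ ($t = \left(1 + \left(1 - 1\right)\right)^{2} = \left(1 + 0\right)^{2} = 1^{2} = 1$)
$u = 378$ ($u = 1 \cdot 18 \cdot 21 = 1 \cdot 378 = 378$)
$u - - 123 \left(-110 - 102\right) = 378 - - 123 \left(-110 - 102\right) = 378 - \left(-123\right) \left(-212\right) = 378 - 26076 = -25698$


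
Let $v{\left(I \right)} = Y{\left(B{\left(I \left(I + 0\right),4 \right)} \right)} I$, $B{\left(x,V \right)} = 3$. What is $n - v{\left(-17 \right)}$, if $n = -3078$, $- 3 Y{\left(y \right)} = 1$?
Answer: $- \frac{9251}{3} \approx -3083.7$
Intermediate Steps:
$Y{\left(y \right)} = - \frac{1}{3}$ ($Y{\left(y \right)} = \left(- \frac{1}{3}\right) 1 = - \frac{1}{3}$)
$v{\left(I \right)} = - \frac{I}{3}$
$n - v{\left(-17 \right)} = -3078 - \left(- \frac{1}{3}\right) \left(-17\right) = -3078 - \frac{17}{3} = - \frac{9251}{3}$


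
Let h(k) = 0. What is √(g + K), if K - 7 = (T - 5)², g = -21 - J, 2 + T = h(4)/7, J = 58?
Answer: I*√23 ≈ 4.7958*I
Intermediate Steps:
T = -2 (T = -2 + 0/7 = -2 + 0*(⅐) = -2 + 0 = -2)
g = -79 (g = -21 - 1*58 = -21 - 58 = -79)
K = 56 (K = 7 + (-2 - 5)² = 7 + (-7)² = 7 + 49 = 56)
√(g + K) = √(-79 + 56) = √(-23) = I*√23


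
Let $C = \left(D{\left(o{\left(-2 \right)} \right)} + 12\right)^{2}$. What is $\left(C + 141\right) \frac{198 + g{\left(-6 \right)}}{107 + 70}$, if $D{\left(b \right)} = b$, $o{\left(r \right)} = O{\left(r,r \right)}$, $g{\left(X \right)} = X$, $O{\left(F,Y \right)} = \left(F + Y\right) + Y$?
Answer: $192$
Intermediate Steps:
$O{\left(F,Y \right)} = F + 2 Y$
$o{\left(r \right)} = 3 r$ ($o{\left(r \right)} = r + 2 r = 3 r$)
$C = 36$ ($C = \left(3 \left(-2\right) + 12\right)^{2} = \left(-6 + 12\right)^{2} = 6^{2} = 36$)
$\left(C + 141\right) \frac{198 + g{\left(-6 \right)}}{107 + 70} = \left(36 + 141\right) \frac{198 - 6}{107 + 70} = 177 \cdot \frac{192}{177} = 177 \cdot 192 \cdot \frac{1}{177} = 177 \cdot \frac{64}{59} = 192$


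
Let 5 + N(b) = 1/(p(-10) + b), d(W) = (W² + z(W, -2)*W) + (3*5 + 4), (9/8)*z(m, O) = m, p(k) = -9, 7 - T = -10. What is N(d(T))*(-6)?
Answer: 150036/5003 ≈ 29.989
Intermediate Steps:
T = 17 (T = 7 - 1*(-10) = 7 + 10 = 17)
z(m, O) = 8*m/9
d(W) = 19 + 17*W²/9 (d(W) = (W² + (8*W/9)*W) + (3*5 + 4) = (W² + 8*W²/9) + (15 + 4) = 17*W²/9 + 19 = 19 + 17*W²/9)
N(b) = -5 + 1/(-9 + b)
N(d(T))*(-6) = ((46 - 5*(19 + (17/9)*17²))/(-9 + (19 + (17/9)*17²)))*(-6) = ((46 - 5*(19 + (17/9)*289))/(-9 + (19 + (17/9)*289)))*(-6) = ((46 - 5*(19 + 4913/9))/(-9 + (19 + 4913/9)))*(-6) = ((46 - 5*5084/9)/(-9 + 5084/9))*(-6) = ((46 - 25420/9)/(5003/9))*(-6) = ((9/5003)*(-25006/9))*(-6) = -25006/5003*(-6) = 150036/5003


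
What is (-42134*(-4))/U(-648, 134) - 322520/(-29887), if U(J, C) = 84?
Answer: 115093798/57057 ≈ 2017.2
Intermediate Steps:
(-42134*(-4))/U(-648, 134) - 322520/(-29887) = -42134*(-4)/84 - 322520/(-29887) = 168536*(1/84) - 322520*(-1/29887) = 42134/21 + 29320/2717 = 115093798/57057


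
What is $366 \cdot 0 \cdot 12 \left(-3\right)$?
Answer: $0$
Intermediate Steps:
$366 \cdot 0 \cdot 12 \left(-3\right) = 366 \cdot 0 \left(-3\right) = 366 \cdot 0 = 0$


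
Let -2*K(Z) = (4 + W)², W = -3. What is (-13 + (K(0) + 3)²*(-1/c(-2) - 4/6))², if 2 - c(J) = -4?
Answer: 190969/576 ≈ 331.54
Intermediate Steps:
c(J) = 6 (c(J) = 2 - 1*(-4) = 2 + 4 = 6)
K(Z) = -½ (K(Z) = -(4 - 3)²/2 = -½*1² = -½*1 = -½)
(-13 + (K(0) + 3)²*(-1/c(-2) - 4/6))² = (-13 + (-½ + 3)²*(-1/6 - 4/6))² = (-13 + (5/2)²*(-1*⅙ - 4*⅙))² = (-13 + 25*(-⅙ - ⅔)/4)² = (-13 + (25/4)*(-⅚))² = (-13 - 125/24)² = (-437/24)² = 190969/576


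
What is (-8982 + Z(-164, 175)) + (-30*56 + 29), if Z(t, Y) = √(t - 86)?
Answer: -10633 + 5*I*√10 ≈ -10633.0 + 15.811*I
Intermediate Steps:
Z(t, Y) = √(-86 + t)
(-8982 + Z(-164, 175)) + (-30*56 + 29) = (-8982 + √(-86 - 164)) + (-30*56 + 29) = (-8982 + √(-250)) + (-1680 + 29) = (-8982 + 5*I*√10) - 1651 = -10633 + 5*I*√10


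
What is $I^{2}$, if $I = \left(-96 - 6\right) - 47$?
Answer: $22201$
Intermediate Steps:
$I = -149$ ($I = -102 - 47 = -149$)
$I^{2} = \left(-149\right)^{2} = 22201$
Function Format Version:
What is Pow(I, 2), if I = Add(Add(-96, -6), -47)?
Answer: 22201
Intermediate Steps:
I = -149 (I = Add(-102, -47) = -149)
Pow(I, 2) = Pow(-149, 2) = 22201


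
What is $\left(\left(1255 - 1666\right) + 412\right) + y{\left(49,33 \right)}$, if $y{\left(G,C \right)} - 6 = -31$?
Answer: $-24$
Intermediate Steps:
$y{\left(G,C \right)} = -25$ ($y{\left(G,C \right)} = 6 - 31 = -25$)
$\left(\left(1255 - 1666\right) + 412\right) + y{\left(49,33 \right)} = \left(\left(1255 - 1666\right) + 412\right) - 25 = \left(-411 + 412\right) - 25 = 1 - 25 = -24$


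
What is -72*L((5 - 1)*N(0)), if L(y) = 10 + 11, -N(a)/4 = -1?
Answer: -1512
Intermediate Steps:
N(a) = 4 (N(a) = -4*(-1) = 4)
L(y) = 21
-72*L((5 - 1)*N(0)) = -72*21 = -1512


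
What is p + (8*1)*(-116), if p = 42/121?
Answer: -112246/121 ≈ -927.65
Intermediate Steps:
p = 42/121 (p = 42*(1/121) = 42/121 ≈ 0.34711)
p + (8*1)*(-116) = 42/121 + (8*1)*(-116) = 42/121 + 8*(-116) = 42/121 - 928 = -112246/121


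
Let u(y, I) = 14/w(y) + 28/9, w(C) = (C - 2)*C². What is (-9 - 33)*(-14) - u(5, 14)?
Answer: 131558/225 ≈ 584.70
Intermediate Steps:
w(C) = C²*(-2 + C) (w(C) = (-2 + C)*C² = C²*(-2 + C))
u(y, I) = 28/9 + 14/(y²*(-2 + y)) (u(y, I) = 14/((y²*(-2 + y))) + 28/9 = 14*(1/(y²*(-2 + y))) + 28*(⅑) = 14/(y²*(-2 + y)) + 28/9 = 28/9 + 14/(y²*(-2 + y)))
(-9 - 33)*(-14) - u(5, 14) = (-9 - 33)*(-14) - 14*(9 + 2*5²*(-2 + 5))/(9*5²*(-2 + 5)) = -42*(-14) - 14*(9 + 2*25*3)/(9*25*3) = 588 - 14*(9 + 150)/(9*25*3) = 588 - 14*159/(9*25*3) = 588 - 1*742/225 = 588 - 742/225 = 131558/225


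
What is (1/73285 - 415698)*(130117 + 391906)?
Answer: -15903132060780367/73285 ≈ -2.1700e+11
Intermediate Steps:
(1/73285 - 415698)*(130117 + 391906) = (1/73285 - 415698)*522023 = -30464427929/73285*522023 = -15903132060780367/73285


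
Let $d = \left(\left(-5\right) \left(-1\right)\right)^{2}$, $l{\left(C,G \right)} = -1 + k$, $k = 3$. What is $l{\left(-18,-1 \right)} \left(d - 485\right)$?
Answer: $-920$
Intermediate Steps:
$l{\left(C,G \right)} = 2$ ($l{\left(C,G \right)} = -1 + 3 = 2$)
$d = 25$ ($d = 5^{2} = 25$)
$l{\left(-18,-1 \right)} \left(d - 485\right) = 2 \left(25 - 485\right) = 2 \left(-460\right) = -920$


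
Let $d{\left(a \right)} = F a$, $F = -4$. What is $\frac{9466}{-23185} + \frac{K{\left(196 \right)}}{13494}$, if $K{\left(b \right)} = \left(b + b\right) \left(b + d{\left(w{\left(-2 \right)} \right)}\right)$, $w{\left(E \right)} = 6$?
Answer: $\frac{717745618}{156429195} \approx 4.5883$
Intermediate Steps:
$d{\left(a \right)} = - 4 a$
$K{\left(b \right)} = 2 b \left(-24 + b\right)$ ($K{\left(b \right)} = \left(b + b\right) \left(b - 24\right) = 2 b \left(b - 24\right) = 2 b \left(-24 + b\right)$)
$\frac{9466}{-23185} + \frac{K{\left(196 \right)}}{13494} = \frac{9466}{-23185} + \frac{2 \cdot 196 \left(-24 + 196\right)}{13494} = 9466 \left(- \frac{1}{23185}\right) + 2 \cdot 196 \cdot 172 \cdot \frac{1}{13494} = - \frac{9466}{23185} + 67424 \cdot \frac{1}{13494} = - \frac{9466}{23185} + \frac{33712}{6747} = \frac{717745618}{156429195}$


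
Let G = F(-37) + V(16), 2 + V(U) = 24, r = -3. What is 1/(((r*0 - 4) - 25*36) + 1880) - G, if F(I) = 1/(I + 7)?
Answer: -321577/14640 ≈ -21.966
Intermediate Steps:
V(U) = 22 (V(U) = -2 + 24 = 22)
F(I) = 1/(7 + I)
G = 659/30 (G = 1/(7 - 37) + 22 = 1/(-30) + 22 = -1/30 + 22 = 659/30 ≈ 21.967)
1/(((r*0 - 4) - 25*36) + 1880) - G = 1/(((-3*0 - 4) - 25*36) + 1880) - 1*659/30 = 1/(((0 - 4) - 900) + 1880) - 659/30 = 1/((-4 - 900) + 1880) - 659/30 = 1/(-904 + 1880) - 659/30 = 1/976 - 659/30 = -321577/14640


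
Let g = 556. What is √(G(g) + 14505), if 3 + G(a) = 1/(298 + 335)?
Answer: √5810792511/633 ≈ 120.42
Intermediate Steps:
G(a) = -1898/633 (G(a) = -3 + 1/(298 + 335) = -3 + 1/633 = -1898/633)
√(G(g) + 14505) = √(-1898/633 + 14505) = √(9179767/633) = √5810792511/633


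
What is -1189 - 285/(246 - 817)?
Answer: -678634/571 ≈ -1188.5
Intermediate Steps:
-1189 - 285/(246 - 817) = -1189 - 285/(-571) = -1189 - 285*(-1/571) = -1189 + 285/571 = -678634/571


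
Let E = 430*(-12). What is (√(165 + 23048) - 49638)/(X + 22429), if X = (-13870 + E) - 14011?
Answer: 24819/5306 - √23213/10612 ≈ 4.6632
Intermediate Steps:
E = -5160
X = -33041 (X = (-13870 - 5160) - 14011 = -19030 - 14011 = -33041)
(√(165 + 23048) - 49638)/(X + 22429) = (√(165 + 23048) - 49638)/(-33041 + 22429) = (√23213 - 49638)/(-10612) = (-49638 + √23213)*(-1/10612) = 24819/5306 - √23213/10612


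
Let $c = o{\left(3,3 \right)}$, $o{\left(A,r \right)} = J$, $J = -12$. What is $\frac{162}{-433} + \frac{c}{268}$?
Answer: $- \frac{12153}{29011} \approx -0.41891$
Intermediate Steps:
$o{\left(A,r \right)} = -12$
$c = -12$
$\frac{162}{-433} + \frac{c}{268} = \frac{162}{-433} - \frac{12}{268} = 162 \left(- \frac{1}{433}\right) - \frac{3}{67} = - \frac{162}{433} - \frac{3}{67} = - \frac{12153}{29011}$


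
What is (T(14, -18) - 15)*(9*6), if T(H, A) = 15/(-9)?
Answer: -900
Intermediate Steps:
T(H, A) = -5/3 (T(H, A) = 15*(-1/9) = -5/3)
(T(14, -18) - 15)*(9*6) = (-5/3 - 15)*(9*6) = -50/3*54 = -900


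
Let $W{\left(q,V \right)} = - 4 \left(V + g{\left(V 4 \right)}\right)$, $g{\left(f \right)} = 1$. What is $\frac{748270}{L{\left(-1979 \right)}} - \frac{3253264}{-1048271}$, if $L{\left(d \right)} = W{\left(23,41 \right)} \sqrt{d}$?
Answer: $\frac{464752}{149753} + \frac{374135 i \sqrt{1979}}{166236} \approx 3.1035 + 100.12 i$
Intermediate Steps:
$W{\left(q,V \right)} = -4 - 4 V$ ($W{\left(q,V \right)} = - 4 \left(V + 1\right) = - 4 \left(1 + V\right) = -4 - 4 V$)
$L{\left(d \right)} = - 168 \sqrt{d}$ ($L{\left(d \right)} = \left(-4 - 164\right) \sqrt{d} = - 168 \sqrt{d}$)
$\frac{748270}{L{\left(-1979 \right)}} - \frac{3253264}{-1048271} = \frac{748270}{\left(-168\right) \sqrt{-1979}} - \frac{3253264}{-1048271} = \frac{748270}{\left(-168\right) i \sqrt{1979}} - - \frac{464752}{149753} = \frac{748270}{\left(-168\right) i \sqrt{1979}} + \frac{464752}{149753} = 748270 \frac{i \sqrt{1979}}{332472} + \frac{464752}{149753} = \frac{374135 i \sqrt{1979}}{166236} + \frac{464752}{149753} = \frac{464752}{149753} + \frac{374135 i \sqrt{1979}}{166236}$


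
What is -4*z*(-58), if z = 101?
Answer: 23432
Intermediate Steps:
-4*z*(-58) = -4*101*(-58) = -404*(-58) = 23432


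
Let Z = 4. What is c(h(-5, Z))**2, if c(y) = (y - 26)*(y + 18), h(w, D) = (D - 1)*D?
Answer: 176400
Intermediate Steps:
h(w, D) = D*(-1 + D) (h(w, D) = (-1 + D)*D = D*(-1 + D))
c(y) = (-26 + y)*(18 + y)
c(h(-5, Z))**2 = (-468 + (4*(-1 + 4))**2 - 32*(-1 + 4))**2 = (-468 + (4*3)**2 - 32*3)**2 = (-468 + 12**2 - 8*12)**2 = (-468 + 144 - 96)**2 = (-420)**2 = 176400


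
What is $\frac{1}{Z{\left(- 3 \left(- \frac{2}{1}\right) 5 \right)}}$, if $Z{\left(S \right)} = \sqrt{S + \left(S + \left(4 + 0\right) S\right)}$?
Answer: $\frac{\sqrt{5}}{30} \approx 0.074536$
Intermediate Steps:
$Z{\left(S \right)} = \sqrt{6} \sqrt{S}$ ($Z{\left(S \right)} = \sqrt{S + \left(S + 4 S\right)} = \sqrt{S + 5 S} = \sqrt{6 S} = \sqrt{6} \sqrt{S}$)
$\frac{1}{Z{\left(- 3 \left(- \frac{2}{1}\right) 5 \right)}} = \frac{1}{\sqrt{6} \sqrt{- 3 \left(- \frac{2}{1}\right) 5}} = \frac{1}{\sqrt{6} \sqrt{- 3 \left(\left(-2\right) 1\right) 5}} = \frac{1}{\sqrt{6} \sqrt{\left(-3\right) \left(-2\right) 5}} = \frac{1}{\sqrt{6} \sqrt{6 \cdot 5}} = \frac{1}{\sqrt{6} \sqrt{30}} = \frac{1}{6 \sqrt{5}} = \frac{\sqrt{5}}{30}$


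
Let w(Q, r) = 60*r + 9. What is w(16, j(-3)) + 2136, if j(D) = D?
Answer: 1965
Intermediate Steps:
w(Q, r) = 9 + 60*r
w(16, j(-3)) + 2136 = (9 + 60*(-3)) + 2136 = (9 - 180) + 2136 = -171 + 2136 = 1965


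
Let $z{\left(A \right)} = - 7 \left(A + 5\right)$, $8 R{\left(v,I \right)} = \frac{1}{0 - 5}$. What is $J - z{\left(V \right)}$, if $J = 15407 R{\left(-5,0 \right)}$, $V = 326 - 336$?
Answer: $- \frac{16807}{40} \approx -420.17$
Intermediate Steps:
$R{\left(v,I \right)} = - \frac{1}{40}$ ($R{\left(v,I \right)} = \frac{1}{8 \left(0 - 5\right)} = \frac{1}{8 \left(-5\right)} = \frac{1}{8} \left(- \frac{1}{5}\right) = - \frac{1}{40}$)
$V = -10$ ($V = 326 - 336 = -10$)
$J = - \frac{15407}{40}$ ($J = 15407 \left(- \frac{1}{40}\right) = - \frac{15407}{40} \approx -385.17$)
$z{\left(A \right)} = -35 - 7 A$ ($z{\left(A \right)} = - 7 \left(5 + A\right) = -35 - 7 A$)
$J - z{\left(V \right)} = - \frac{15407}{40} - \left(-35 - -70\right) = - \frac{15407}{40} - \left(-35 + 70\right) = - \frac{15407}{40} - 35 = - \frac{16807}{40}$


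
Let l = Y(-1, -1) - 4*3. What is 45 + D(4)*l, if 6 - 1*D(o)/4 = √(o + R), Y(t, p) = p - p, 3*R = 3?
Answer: -243 + 48*√5 ≈ -135.67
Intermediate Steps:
R = 1 (R = (⅓)*3 = 1)
Y(t, p) = 0
D(o) = 24 - 4*√(1 + o) (D(o) = 24 - 4*√(o + 1) = 24 - 4*√(1 + o))
l = -12 (l = 0 - 4*3 = 0 - 12 = -12)
45 + D(4)*l = 45 + (24 - 4*√(1 + 4))*(-12) = 45 + (24 - 4*√5)*(-12) = 45 + (-288 + 48*√5) = -243 + 48*√5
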